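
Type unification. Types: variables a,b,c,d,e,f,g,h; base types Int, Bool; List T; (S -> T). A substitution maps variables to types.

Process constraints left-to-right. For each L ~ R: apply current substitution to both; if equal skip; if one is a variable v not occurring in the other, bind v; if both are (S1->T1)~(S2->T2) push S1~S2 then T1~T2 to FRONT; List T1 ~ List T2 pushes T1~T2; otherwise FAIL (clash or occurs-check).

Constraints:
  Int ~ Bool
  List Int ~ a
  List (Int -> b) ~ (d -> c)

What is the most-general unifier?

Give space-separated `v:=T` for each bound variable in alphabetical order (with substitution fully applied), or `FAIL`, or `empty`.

step 1: unify Int ~ Bool  [subst: {-} | 2 pending]
  clash: Int vs Bool

Answer: FAIL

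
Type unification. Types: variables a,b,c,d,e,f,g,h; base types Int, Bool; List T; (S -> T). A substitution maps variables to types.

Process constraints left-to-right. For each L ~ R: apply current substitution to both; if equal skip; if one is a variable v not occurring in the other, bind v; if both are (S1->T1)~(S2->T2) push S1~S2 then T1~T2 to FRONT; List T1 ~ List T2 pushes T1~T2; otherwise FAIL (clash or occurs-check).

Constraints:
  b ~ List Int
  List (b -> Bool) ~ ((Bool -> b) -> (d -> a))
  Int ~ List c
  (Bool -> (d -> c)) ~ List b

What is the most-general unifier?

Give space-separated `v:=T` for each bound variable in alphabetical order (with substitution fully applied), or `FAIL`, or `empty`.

step 1: unify b ~ List Int  [subst: {-} | 3 pending]
  bind b := List Int
step 2: unify List (List Int -> Bool) ~ ((Bool -> List Int) -> (d -> a))  [subst: {b:=List Int} | 2 pending]
  clash: List (List Int -> Bool) vs ((Bool -> List Int) -> (d -> a))

Answer: FAIL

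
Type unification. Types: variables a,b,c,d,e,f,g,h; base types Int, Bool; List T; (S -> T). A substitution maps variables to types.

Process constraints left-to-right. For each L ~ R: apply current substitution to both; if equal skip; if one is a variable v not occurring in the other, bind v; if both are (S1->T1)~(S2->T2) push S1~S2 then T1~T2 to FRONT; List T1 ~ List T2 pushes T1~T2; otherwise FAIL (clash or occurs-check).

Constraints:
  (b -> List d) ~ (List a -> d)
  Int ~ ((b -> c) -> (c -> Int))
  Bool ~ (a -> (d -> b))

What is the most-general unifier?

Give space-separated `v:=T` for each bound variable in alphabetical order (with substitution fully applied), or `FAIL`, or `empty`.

Answer: FAIL

Derivation:
step 1: unify (b -> List d) ~ (List a -> d)  [subst: {-} | 2 pending]
  -> decompose arrow: push b~List a, List d~d
step 2: unify b ~ List a  [subst: {-} | 3 pending]
  bind b := List a
step 3: unify List d ~ d  [subst: {b:=List a} | 2 pending]
  occurs-check fail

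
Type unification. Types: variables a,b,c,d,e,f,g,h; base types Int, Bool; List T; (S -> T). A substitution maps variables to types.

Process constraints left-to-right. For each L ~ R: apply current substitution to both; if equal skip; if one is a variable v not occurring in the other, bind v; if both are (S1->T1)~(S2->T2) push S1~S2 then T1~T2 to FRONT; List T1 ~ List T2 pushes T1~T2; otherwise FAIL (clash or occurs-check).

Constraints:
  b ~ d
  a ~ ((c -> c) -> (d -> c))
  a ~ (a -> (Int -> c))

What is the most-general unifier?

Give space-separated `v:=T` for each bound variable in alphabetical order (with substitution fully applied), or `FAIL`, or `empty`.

step 1: unify b ~ d  [subst: {-} | 2 pending]
  bind b := d
step 2: unify a ~ ((c -> c) -> (d -> c))  [subst: {b:=d} | 1 pending]
  bind a := ((c -> c) -> (d -> c))
step 3: unify ((c -> c) -> (d -> c)) ~ (((c -> c) -> (d -> c)) -> (Int -> c))  [subst: {b:=d, a:=((c -> c) -> (d -> c))} | 0 pending]
  -> decompose arrow: push (c -> c)~((c -> c) -> (d -> c)), (d -> c)~(Int -> c)
step 4: unify (c -> c) ~ ((c -> c) -> (d -> c))  [subst: {b:=d, a:=((c -> c) -> (d -> c))} | 1 pending]
  -> decompose arrow: push c~(c -> c), c~(d -> c)
step 5: unify c ~ (c -> c)  [subst: {b:=d, a:=((c -> c) -> (d -> c))} | 2 pending]
  occurs-check fail: c in (c -> c)

Answer: FAIL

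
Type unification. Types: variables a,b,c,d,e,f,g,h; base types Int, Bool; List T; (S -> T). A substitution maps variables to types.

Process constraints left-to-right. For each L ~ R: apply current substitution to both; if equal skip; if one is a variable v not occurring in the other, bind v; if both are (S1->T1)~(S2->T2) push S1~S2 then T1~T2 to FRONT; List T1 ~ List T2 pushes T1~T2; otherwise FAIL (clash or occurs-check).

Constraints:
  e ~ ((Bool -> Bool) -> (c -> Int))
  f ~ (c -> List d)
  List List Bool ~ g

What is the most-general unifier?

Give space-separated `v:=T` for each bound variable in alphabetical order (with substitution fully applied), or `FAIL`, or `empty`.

step 1: unify e ~ ((Bool -> Bool) -> (c -> Int))  [subst: {-} | 2 pending]
  bind e := ((Bool -> Bool) -> (c -> Int))
step 2: unify f ~ (c -> List d)  [subst: {e:=((Bool -> Bool) -> (c -> Int))} | 1 pending]
  bind f := (c -> List d)
step 3: unify List List Bool ~ g  [subst: {e:=((Bool -> Bool) -> (c -> Int)), f:=(c -> List d)} | 0 pending]
  bind g := List List Bool

Answer: e:=((Bool -> Bool) -> (c -> Int)) f:=(c -> List d) g:=List List Bool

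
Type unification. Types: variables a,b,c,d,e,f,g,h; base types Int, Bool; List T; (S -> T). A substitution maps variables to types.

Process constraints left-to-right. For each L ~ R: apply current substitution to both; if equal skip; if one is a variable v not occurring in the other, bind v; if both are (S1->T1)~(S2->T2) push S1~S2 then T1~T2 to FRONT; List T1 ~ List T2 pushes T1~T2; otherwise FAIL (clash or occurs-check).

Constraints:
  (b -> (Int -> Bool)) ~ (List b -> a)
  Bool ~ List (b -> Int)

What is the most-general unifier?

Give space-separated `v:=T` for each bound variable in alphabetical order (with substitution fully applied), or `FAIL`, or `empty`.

step 1: unify (b -> (Int -> Bool)) ~ (List b -> a)  [subst: {-} | 1 pending]
  -> decompose arrow: push b~List b, (Int -> Bool)~a
step 2: unify b ~ List b  [subst: {-} | 2 pending]
  occurs-check fail: b in List b

Answer: FAIL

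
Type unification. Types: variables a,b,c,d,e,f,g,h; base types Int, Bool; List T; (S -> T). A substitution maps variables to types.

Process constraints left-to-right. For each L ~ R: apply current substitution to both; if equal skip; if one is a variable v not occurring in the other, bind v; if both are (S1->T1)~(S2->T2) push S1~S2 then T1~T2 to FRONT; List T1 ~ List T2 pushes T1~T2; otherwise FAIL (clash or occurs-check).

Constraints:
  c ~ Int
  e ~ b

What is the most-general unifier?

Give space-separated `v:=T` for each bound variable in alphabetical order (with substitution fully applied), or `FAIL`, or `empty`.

step 1: unify c ~ Int  [subst: {-} | 1 pending]
  bind c := Int
step 2: unify e ~ b  [subst: {c:=Int} | 0 pending]
  bind e := b

Answer: c:=Int e:=b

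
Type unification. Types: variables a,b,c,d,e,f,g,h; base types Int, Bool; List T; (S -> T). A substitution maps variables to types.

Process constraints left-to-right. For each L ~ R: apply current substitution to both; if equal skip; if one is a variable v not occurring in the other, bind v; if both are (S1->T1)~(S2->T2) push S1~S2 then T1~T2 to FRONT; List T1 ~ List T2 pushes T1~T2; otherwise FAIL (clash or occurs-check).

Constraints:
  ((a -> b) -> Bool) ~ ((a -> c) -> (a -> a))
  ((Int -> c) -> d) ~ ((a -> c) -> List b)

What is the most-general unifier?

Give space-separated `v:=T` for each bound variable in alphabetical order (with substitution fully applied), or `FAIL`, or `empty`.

step 1: unify ((a -> b) -> Bool) ~ ((a -> c) -> (a -> a))  [subst: {-} | 1 pending]
  -> decompose arrow: push (a -> b)~(a -> c), Bool~(a -> a)
step 2: unify (a -> b) ~ (a -> c)  [subst: {-} | 2 pending]
  -> decompose arrow: push a~a, b~c
step 3: unify a ~ a  [subst: {-} | 3 pending]
  -> identical, skip
step 4: unify b ~ c  [subst: {-} | 2 pending]
  bind b := c
step 5: unify Bool ~ (a -> a)  [subst: {b:=c} | 1 pending]
  clash: Bool vs (a -> a)

Answer: FAIL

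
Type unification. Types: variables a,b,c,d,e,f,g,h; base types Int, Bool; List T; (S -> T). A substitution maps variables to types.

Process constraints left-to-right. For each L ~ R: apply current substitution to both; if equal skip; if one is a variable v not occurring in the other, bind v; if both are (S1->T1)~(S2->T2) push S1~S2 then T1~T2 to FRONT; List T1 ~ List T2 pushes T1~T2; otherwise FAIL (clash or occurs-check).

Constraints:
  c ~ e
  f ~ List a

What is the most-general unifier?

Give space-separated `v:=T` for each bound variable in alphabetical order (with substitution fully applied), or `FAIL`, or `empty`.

Answer: c:=e f:=List a

Derivation:
step 1: unify c ~ e  [subst: {-} | 1 pending]
  bind c := e
step 2: unify f ~ List a  [subst: {c:=e} | 0 pending]
  bind f := List a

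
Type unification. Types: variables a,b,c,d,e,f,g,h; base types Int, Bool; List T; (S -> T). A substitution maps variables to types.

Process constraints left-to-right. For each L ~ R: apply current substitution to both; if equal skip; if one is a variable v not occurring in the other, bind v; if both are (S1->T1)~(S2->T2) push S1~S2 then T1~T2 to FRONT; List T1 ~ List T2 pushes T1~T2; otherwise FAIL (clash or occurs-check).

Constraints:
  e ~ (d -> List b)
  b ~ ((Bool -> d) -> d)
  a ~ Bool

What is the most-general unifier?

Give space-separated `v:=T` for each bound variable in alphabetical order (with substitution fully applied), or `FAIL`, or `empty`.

step 1: unify e ~ (d -> List b)  [subst: {-} | 2 pending]
  bind e := (d -> List b)
step 2: unify b ~ ((Bool -> d) -> d)  [subst: {e:=(d -> List b)} | 1 pending]
  bind b := ((Bool -> d) -> d)
step 3: unify a ~ Bool  [subst: {e:=(d -> List b), b:=((Bool -> d) -> d)} | 0 pending]
  bind a := Bool

Answer: a:=Bool b:=((Bool -> d) -> d) e:=(d -> List ((Bool -> d) -> d))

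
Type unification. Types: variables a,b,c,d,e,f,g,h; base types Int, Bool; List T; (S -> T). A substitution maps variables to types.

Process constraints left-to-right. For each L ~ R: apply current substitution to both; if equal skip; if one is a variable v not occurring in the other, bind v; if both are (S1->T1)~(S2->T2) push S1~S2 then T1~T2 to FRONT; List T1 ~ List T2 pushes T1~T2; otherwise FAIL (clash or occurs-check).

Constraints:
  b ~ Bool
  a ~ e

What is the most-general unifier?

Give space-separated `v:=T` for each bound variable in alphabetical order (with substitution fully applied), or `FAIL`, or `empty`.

step 1: unify b ~ Bool  [subst: {-} | 1 pending]
  bind b := Bool
step 2: unify a ~ e  [subst: {b:=Bool} | 0 pending]
  bind a := e

Answer: a:=e b:=Bool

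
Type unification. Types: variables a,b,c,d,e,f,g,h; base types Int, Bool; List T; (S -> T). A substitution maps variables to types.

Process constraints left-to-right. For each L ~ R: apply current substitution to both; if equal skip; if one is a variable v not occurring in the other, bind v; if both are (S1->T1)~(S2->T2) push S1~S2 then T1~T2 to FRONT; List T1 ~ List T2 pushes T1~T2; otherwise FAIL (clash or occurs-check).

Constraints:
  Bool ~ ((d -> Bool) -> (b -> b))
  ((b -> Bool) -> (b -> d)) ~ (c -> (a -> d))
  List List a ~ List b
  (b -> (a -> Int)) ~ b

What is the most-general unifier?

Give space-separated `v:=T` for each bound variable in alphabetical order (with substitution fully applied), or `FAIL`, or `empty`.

step 1: unify Bool ~ ((d -> Bool) -> (b -> b))  [subst: {-} | 3 pending]
  clash: Bool vs ((d -> Bool) -> (b -> b))

Answer: FAIL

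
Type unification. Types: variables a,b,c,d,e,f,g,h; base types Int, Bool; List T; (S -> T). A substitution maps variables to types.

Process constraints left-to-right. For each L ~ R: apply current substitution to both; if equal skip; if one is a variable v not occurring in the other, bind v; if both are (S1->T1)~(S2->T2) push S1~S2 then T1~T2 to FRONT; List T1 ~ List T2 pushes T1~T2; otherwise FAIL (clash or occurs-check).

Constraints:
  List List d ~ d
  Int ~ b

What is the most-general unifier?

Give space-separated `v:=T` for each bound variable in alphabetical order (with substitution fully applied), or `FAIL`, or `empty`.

Answer: FAIL

Derivation:
step 1: unify List List d ~ d  [subst: {-} | 1 pending]
  occurs-check fail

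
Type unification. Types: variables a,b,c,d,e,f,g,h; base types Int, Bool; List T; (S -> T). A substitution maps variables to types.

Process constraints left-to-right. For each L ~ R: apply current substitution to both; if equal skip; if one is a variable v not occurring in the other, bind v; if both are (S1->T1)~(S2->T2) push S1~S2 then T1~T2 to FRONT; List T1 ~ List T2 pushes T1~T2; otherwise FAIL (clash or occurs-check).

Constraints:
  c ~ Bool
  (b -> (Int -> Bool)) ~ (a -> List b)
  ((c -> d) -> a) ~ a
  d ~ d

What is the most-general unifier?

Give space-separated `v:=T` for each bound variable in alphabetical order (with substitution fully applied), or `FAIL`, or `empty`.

step 1: unify c ~ Bool  [subst: {-} | 3 pending]
  bind c := Bool
step 2: unify (b -> (Int -> Bool)) ~ (a -> List b)  [subst: {c:=Bool} | 2 pending]
  -> decompose arrow: push b~a, (Int -> Bool)~List b
step 3: unify b ~ a  [subst: {c:=Bool} | 3 pending]
  bind b := a
step 4: unify (Int -> Bool) ~ List a  [subst: {c:=Bool, b:=a} | 2 pending]
  clash: (Int -> Bool) vs List a

Answer: FAIL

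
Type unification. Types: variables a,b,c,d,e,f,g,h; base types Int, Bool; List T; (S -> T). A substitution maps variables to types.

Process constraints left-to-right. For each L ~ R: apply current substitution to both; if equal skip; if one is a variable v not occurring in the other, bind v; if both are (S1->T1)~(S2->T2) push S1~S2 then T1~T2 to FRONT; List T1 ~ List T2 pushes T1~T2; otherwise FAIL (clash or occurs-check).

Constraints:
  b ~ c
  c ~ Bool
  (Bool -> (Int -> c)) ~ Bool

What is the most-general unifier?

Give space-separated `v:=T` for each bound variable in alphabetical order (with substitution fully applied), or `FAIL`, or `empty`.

step 1: unify b ~ c  [subst: {-} | 2 pending]
  bind b := c
step 2: unify c ~ Bool  [subst: {b:=c} | 1 pending]
  bind c := Bool
step 3: unify (Bool -> (Int -> Bool)) ~ Bool  [subst: {b:=c, c:=Bool} | 0 pending]
  clash: (Bool -> (Int -> Bool)) vs Bool

Answer: FAIL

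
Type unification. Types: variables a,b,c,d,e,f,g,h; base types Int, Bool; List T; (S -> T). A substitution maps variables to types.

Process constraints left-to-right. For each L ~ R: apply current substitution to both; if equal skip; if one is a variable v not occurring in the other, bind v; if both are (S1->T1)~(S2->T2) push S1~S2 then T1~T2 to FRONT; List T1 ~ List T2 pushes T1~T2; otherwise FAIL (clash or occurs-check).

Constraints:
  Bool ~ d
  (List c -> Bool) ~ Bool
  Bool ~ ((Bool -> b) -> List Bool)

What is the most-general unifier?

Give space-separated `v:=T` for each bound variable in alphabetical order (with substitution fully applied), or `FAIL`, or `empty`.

Answer: FAIL

Derivation:
step 1: unify Bool ~ d  [subst: {-} | 2 pending]
  bind d := Bool
step 2: unify (List c -> Bool) ~ Bool  [subst: {d:=Bool} | 1 pending]
  clash: (List c -> Bool) vs Bool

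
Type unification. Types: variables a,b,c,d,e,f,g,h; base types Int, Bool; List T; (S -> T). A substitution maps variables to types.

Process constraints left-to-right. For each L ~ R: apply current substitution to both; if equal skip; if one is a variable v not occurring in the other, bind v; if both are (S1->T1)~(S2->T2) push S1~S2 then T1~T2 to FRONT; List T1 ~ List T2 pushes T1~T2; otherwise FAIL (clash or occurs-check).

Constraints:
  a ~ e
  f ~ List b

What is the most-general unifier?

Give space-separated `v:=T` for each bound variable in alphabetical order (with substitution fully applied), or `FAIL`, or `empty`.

step 1: unify a ~ e  [subst: {-} | 1 pending]
  bind a := e
step 2: unify f ~ List b  [subst: {a:=e} | 0 pending]
  bind f := List b

Answer: a:=e f:=List b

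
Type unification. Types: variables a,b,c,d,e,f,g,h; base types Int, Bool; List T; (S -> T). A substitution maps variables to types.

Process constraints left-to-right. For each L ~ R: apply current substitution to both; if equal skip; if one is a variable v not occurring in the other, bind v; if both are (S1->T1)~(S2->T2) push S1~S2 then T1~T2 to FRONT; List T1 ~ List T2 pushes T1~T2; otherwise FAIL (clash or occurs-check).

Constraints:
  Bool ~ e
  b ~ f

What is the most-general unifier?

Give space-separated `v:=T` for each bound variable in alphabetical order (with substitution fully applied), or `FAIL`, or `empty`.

Answer: b:=f e:=Bool

Derivation:
step 1: unify Bool ~ e  [subst: {-} | 1 pending]
  bind e := Bool
step 2: unify b ~ f  [subst: {e:=Bool} | 0 pending]
  bind b := f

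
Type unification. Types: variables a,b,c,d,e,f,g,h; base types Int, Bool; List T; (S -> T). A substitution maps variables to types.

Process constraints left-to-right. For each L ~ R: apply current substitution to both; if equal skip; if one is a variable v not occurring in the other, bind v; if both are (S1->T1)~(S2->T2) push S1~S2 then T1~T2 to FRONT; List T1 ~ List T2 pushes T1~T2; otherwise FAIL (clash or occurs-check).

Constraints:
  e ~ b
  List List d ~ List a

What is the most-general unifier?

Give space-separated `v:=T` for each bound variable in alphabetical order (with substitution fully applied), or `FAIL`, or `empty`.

Answer: a:=List d e:=b

Derivation:
step 1: unify e ~ b  [subst: {-} | 1 pending]
  bind e := b
step 2: unify List List d ~ List a  [subst: {e:=b} | 0 pending]
  -> decompose List: push List d~a
step 3: unify List d ~ a  [subst: {e:=b} | 0 pending]
  bind a := List d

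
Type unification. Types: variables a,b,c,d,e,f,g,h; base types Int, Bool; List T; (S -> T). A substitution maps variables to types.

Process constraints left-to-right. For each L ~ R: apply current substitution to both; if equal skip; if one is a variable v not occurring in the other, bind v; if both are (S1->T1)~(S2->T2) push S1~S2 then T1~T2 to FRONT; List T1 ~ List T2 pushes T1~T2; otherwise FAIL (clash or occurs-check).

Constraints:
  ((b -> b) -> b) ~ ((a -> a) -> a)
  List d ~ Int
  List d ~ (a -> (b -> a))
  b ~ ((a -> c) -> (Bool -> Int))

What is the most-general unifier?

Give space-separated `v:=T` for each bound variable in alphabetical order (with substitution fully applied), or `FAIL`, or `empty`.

step 1: unify ((b -> b) -> b) ~ ((a -> a) -> a)  [subst: {-} | 3 pending]
  -> decompose arrow: push (b -> b)~(a -> a), b~a
step 2: unify (b -> b) ~ (a -> a)  [subst: {-} | 4 pending]
  -> decompose arrow: push b~a, b~a
step 3: unify b ~ a  [subst: {-} | 5 pending]
  bind b := a
step 4: unify a ~ a  [subst: {b:=a} | 4 pending]
  -> identical, skip
step 5: unify a ~ a  [subst: {b:=a} | 3 pending]
  -> identical, skip
step 6: unify List d ~ Int  [subst: {b:=a} | 2 pending]
  clash: List d vs Int

Answer: FAIL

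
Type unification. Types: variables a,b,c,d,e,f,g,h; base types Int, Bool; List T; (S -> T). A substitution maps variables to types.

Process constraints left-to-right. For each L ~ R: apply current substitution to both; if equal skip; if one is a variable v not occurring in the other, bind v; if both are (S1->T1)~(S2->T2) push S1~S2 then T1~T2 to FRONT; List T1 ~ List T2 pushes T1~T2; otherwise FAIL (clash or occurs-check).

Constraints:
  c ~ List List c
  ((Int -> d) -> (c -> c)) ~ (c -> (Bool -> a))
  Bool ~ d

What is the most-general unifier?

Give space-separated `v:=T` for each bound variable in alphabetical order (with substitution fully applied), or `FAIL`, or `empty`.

step 1: unify c ~ List List c  [subst: {-} | 2 pending]
  occurs-check fail: c in List List c

Answer: FAIL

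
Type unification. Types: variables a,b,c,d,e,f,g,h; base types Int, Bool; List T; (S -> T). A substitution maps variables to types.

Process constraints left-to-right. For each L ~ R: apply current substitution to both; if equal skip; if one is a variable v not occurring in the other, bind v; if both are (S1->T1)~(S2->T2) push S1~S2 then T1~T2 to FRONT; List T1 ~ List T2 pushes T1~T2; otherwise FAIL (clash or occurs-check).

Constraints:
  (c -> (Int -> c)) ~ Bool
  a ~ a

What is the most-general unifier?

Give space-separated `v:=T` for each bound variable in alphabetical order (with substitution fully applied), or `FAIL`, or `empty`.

step 1: unify (c -> (Int -> c)) ~ Bool  [subst: {-} | 1 pending]
  clash: (c -> (Int -> c)) vs Bool

Answer: FAIL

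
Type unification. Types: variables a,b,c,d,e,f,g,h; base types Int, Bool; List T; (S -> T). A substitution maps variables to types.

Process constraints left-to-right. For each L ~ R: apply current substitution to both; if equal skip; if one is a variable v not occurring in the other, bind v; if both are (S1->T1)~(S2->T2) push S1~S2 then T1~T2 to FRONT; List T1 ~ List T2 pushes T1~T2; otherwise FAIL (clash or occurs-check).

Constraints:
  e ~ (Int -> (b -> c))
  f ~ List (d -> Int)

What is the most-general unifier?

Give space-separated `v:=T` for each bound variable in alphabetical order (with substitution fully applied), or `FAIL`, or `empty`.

Answer: e:=(Int -> (b -> c)) f:=List (d -> Int)

Derivation:
step 1: unify e ~ (Int -> (b -> c))  [subst: {-} | 1 pending]
  bind e := (Int -> (b -> c))
step 2: unify f ~ List (d -> Int)  [subst: {e:=(Int -> (b -> c))} | 0 pending]
  bind f := List (d -> Int)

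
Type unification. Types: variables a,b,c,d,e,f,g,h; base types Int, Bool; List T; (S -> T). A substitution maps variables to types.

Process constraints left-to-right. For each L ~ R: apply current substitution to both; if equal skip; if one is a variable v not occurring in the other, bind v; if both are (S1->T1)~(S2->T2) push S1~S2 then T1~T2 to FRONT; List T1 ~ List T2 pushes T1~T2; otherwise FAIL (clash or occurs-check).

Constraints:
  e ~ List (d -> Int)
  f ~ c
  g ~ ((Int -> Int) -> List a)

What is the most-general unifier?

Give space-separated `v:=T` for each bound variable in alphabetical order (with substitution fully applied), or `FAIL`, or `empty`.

Answer: e:=List (d -> Int) f:=c g:=((Int -> Int) -> List a)

Derivation:
step 1: unify e ~ List (d -> Int)  [subst: {-} | 2 pending]
  bind e := List (d -> Int)
step 2: unify f ~ c  [subst: {e:=List (d -> Int)} | 1 pending]
  bind f := c
step 3: unify g ~ ((Int -> Int) -> List a)  [subst: {e:=List (d -> Int), f:=c} | 0 pending]
  bind g := ((Int -> Int) -> List a)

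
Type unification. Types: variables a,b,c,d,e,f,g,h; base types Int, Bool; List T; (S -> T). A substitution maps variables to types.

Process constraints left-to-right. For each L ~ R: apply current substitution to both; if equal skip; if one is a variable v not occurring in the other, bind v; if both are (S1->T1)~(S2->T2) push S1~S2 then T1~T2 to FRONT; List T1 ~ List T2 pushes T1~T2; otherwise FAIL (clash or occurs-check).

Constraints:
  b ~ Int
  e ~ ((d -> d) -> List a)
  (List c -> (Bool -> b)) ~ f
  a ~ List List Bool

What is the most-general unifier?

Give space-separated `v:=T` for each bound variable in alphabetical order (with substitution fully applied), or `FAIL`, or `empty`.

Answer: a:=List List Bool b:=Int e:=((d -> d) -> List List List Bool) f:=(List c -> (Bool -> Int))

Derivation:
step 1: unify b ~ Int  [subst: {-} | 3 pending]
  bind b := Int
step 2: unify e ~ ((d -> d) -> List a)  [subst: {b:=Int} | 2 pending]
  bind e := ((d -> d) -> List a)
step 3: unify (List c -> (Bool -> Int)) ~ f  [subst: {b:=Int, e:=((d -> d) -> List a)} | 1 pending]
  bind f := (List c -> (Bool -> Int))
step 4: unify a ~ List List Bool  [subst: {b:=Int, e:=((d -> d) -> List a), f:=(List c -> (Bool -> Int))} | 0 pending]
  bind a := List List Bool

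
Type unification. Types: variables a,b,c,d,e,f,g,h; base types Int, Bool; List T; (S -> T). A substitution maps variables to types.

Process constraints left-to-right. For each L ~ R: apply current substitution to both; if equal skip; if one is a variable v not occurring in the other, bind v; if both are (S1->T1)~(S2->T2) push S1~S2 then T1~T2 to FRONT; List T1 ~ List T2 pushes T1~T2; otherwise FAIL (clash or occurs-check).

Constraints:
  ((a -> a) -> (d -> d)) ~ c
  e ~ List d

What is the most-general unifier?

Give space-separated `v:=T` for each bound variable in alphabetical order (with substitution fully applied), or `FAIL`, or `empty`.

Answer: c:=((a -> a) -> (d -> d)) e:=List d

Derivation:
step 1: unify ((a -> a) -> (d -> d)) ~ c  [subst: {-} | 1 pending]
  bind c := ((a -> a) -> (d -> d))
step 2: unify e ~ List d  [subst: {c:=((a -> a) -> (d -> d))} | 0 pending]
  bind e := List d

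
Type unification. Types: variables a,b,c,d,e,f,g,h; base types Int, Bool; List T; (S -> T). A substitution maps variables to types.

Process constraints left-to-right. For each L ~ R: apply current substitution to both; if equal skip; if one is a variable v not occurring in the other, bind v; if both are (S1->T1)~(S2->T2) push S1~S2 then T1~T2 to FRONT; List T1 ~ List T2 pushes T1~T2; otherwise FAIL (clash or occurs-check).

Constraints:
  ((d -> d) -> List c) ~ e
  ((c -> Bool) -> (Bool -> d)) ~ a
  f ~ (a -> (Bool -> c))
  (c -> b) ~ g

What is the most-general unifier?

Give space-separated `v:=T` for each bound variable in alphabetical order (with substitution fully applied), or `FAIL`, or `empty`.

Answer: a:=((c -> Bool) -> (Bool -> d)) e:=((d -> d) -> List c) f:=(((c -> Bool) -> (Bool -> d)) -> (Bool -> c)) g:=(c -> b)

Derivation:
step 1: unify ((d -> d) -> List c) ~ e  [subst: {-} | 3 pending]
  bind e := ((d -> d) -> List c)
step 2: unify ((c -> Bool) -> (Bool -> d)) ~ a  [subst: {e:=((d -> d) -> List c)} | 2 pending]
  bind a := ((c -> Bool) -> (Bool -> d))
step 3: unify f ~ (((c -> Bool) -> (Bool -> d)) -> (Bool -> c))  [subst: {e:=((d -> d) -> List c), a:=((c -> Bool) -> (Bool -> d))} | 1 pending]
  bind f := (((c -> Bool) -> (Bool -> d)) -> (Bool -> c))
step 4: unify (c -> b) ~ g  [subst: {e:=((d -> d) -> List c), a:=((c -> Bool) -> (Bool -> d)), f:=(((c -> Bool) -> (Bool -> d)) -> (Bool -> c))} | 0 pending]
  bind g := (c -> b)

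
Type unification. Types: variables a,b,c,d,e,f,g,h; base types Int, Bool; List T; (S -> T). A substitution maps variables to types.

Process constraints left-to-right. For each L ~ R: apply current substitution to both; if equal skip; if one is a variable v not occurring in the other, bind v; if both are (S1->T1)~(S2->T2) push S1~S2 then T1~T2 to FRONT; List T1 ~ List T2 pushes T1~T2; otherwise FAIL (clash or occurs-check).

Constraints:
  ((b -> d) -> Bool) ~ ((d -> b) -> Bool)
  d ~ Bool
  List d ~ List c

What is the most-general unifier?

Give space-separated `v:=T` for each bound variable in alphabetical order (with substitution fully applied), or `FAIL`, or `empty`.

step 1: unify ((b -> d) -> Bool) ~ ((d -> b) -> Bool)  [subst: {-} | 2 pending]
  -> decompose arrow: push (b -> d)~(d -> b), Bool~Bool
step 2: unify (b -> d) ~ (d -> b)  [subst: {-} | 3 pending]
  -> decompose arrow: push b~d, d~b
step 3: unify b ~ d  [subst: {-} | 4 pending]
  bind b := d
step 4: unify d ~ d  [subst: {b:=d} | 3 pending]
  -> identical, skip
step 5: unify Bool ~ Bool  [subst: {b:=d} | 2 pending]
  -> identical, skip
step 6: unify d ~ Bool  [subst: {b:=d} | 1 pending]
  bind d := Bool
step 7: unify List Bool ~ List c  [subst: {b:=d, d:=Bool} | 0 pending]
  -> decompose List: push Bool~c
step 8: unify Bool ~ c  [subst: {b:=d, d:=Bool} | 0 pending]
  bind c := Bool

Answer: b:=Bool c:=Bool d:=Bool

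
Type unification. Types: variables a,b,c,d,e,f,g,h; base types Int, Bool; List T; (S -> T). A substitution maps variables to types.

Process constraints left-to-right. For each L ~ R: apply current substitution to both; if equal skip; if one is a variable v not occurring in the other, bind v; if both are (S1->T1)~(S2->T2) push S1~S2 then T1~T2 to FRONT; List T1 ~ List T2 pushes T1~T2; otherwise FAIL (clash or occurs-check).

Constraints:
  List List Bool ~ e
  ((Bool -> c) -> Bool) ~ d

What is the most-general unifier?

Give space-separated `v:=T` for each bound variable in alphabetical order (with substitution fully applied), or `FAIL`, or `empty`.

step 1: unify List List Bool ~ e  [subst: {-} | 1 pending]
  bind e := List List Bool
step 2: unify ((Bool -> c) -> Bool) ~ d  [subst: {e:=List List Bool} | 0 pending]
  bind d := ((Bool -> c) -> Bool)

Answer: d:=((Bool -> c) -> Bool) e:=List List Bool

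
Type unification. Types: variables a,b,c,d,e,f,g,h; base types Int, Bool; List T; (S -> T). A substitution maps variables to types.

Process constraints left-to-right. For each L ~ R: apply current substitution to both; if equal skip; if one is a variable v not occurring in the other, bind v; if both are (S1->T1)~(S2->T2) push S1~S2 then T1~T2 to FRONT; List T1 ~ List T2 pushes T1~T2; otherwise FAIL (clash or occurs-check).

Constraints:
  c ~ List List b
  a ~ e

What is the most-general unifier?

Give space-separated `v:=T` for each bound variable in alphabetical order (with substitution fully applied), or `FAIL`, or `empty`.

step 1: unify c ~ List List b  [subst: {-} | 1 pending]
  bind c := List List b
step 2: unify a ~ e  [subst: {c:=List List b} | 0 pending]
  bind a := e

Answer: a:=e c:=List List b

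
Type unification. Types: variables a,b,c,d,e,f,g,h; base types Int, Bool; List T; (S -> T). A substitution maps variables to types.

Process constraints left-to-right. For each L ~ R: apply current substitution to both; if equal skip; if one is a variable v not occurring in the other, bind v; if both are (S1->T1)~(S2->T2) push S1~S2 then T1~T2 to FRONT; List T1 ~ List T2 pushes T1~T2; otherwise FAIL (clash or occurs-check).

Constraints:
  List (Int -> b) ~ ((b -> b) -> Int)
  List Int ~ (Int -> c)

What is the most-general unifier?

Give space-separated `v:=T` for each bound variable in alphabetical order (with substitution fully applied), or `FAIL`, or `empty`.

step 1: unify List (Int -> b) ~ ((b -> b) -> Int)  [subst: {-} | 1 pending]
  clash: List (Int -> b) vs ((b -> b) -> Int)

Answer: FAIL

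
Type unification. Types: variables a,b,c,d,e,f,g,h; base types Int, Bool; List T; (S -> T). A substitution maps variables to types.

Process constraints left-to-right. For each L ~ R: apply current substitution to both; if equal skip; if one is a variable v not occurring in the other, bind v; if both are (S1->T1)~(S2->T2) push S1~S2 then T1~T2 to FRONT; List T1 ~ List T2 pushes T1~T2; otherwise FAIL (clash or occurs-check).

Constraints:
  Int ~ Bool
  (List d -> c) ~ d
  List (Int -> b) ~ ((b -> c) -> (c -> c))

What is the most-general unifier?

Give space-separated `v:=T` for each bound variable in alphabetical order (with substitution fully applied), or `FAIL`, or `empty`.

step 1: unify Int ~ Bool  [subst: {-} | 2 pending]
  clash: Int vs Bool

Answer: FAIL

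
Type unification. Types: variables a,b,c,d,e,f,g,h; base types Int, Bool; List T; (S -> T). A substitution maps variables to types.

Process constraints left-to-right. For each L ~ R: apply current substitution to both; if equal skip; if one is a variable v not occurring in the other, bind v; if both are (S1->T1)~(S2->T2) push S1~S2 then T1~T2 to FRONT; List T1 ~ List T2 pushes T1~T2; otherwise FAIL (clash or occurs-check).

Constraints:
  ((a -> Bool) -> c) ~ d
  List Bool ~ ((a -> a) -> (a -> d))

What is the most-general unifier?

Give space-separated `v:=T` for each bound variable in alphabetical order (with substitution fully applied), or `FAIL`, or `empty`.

step 1: unify ((a -> Bool) -> c) ~ d  [subst: {-} | 1 pending]
  bind d := ((a -> Bool) -> c)
step 2: unify List Bool ~ ((a -> a) -> (a -> ((a -> Bool) -> c)))  [subst: {d:=((a -> Bool) -> c)} | 0 pending]
  clash: List Bool vs ((a -> a) -> (a -> ((a -> Bool) -> c)))

Answer: FAIL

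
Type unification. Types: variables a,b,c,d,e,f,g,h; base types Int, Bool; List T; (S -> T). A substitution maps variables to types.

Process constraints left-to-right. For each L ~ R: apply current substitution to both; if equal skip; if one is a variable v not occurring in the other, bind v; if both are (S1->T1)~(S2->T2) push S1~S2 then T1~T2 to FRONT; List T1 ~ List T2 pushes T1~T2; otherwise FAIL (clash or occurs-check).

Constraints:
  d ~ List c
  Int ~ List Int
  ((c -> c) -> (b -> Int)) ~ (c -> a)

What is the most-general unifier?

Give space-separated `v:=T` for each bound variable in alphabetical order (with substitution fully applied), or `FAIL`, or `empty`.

Answer: FAIL

Derivation:
step 1: unify d ~ List c  [subst: {-} | 2 pending]
  bind d := List c
step 2: unify Int ~ List Int  [subst: {d:=List c} | 1 pending]
  clash: Int vs List Int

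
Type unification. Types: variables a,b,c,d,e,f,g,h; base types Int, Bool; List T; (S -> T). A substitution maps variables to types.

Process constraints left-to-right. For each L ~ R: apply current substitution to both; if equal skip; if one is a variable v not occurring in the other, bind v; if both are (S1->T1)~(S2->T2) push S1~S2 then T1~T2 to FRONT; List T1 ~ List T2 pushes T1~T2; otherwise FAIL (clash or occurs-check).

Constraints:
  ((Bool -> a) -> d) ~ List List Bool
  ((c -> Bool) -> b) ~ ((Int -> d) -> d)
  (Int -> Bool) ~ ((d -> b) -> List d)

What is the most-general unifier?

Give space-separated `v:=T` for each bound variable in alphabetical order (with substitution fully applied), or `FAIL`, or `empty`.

step 1: unify ((Bool -> a) -> d) ~ List List Bool  [subst: {-} | 2 pending]
  clash: ((Bool -> a) -> d) vs List List Bool

Answer: FAIL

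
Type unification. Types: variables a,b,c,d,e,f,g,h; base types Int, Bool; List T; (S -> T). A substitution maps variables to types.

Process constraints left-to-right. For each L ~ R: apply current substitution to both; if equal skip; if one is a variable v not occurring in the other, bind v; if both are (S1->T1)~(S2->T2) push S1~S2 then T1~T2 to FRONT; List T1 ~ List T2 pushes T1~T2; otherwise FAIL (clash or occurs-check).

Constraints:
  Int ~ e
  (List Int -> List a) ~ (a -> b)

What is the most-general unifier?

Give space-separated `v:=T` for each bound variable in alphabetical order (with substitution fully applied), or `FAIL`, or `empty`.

step 1: unify Int ~ e  [subst: {-} | 1 pending]
  bind e := Int
step 2: unify (List Int -> List a) ~ (a -> b)  [subst: {e:=Int} | 0 pending]
  -> decompose arrow: push List Int~a, List a~b
step 3: unify List Int ~ a  [subst: {e:=Int} | 1 pending]
  bind a := List Int
step 4: unify List List Int ~ b  [subst: {e:=Int, a:=List Int} | 0 pending]
  bind b := List List Int

Answer: a:=List Int b:=List List Int e:=Int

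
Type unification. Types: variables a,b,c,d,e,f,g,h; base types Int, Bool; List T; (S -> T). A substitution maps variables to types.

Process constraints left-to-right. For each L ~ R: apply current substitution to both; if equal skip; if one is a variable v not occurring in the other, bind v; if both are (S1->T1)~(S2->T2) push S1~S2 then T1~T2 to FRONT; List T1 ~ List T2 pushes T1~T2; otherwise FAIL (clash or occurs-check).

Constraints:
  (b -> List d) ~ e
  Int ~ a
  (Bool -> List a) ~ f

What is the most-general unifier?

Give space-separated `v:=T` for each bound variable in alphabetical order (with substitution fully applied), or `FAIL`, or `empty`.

Answer: a:=Int e:=(b -> List d) f:=(Bool -> List Int)

Derivation:
step 1: unify (b -> List d) ~ e  [subst: {-} | 2 pending]
  bind e := (b -> List d)
step 2: unify Int ~ a  [subst: {e:=(b -> List d)} | 1 pending]
  bind a := Int
step 3: unify (Bool -> List Int) ~ f  [subst: {e:=(b -> List d), a:=Int} | 0 pending]
  bind f := (Bool -> List Int)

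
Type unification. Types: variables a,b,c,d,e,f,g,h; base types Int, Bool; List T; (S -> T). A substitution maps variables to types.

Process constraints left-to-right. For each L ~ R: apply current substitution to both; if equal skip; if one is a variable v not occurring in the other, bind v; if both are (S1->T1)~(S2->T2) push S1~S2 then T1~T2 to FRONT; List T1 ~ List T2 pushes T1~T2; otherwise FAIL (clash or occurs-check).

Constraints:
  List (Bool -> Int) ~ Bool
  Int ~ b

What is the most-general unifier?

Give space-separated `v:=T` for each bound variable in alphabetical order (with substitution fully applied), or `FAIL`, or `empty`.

Answer: FAIL

Derivation:
step 1: unify List (Bool -> Int) ~ Bool  [subst: {-} | 1 pending]
  clash: List (Bool -> Int) vs Bool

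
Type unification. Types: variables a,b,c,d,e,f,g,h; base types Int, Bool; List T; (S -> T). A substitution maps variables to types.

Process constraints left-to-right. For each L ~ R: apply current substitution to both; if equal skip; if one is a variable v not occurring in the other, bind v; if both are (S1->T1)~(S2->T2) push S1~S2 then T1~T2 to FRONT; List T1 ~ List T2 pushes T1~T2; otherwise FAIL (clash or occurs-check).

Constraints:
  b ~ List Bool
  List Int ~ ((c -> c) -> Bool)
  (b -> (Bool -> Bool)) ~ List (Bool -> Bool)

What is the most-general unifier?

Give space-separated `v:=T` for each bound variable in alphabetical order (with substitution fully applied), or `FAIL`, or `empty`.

Answer: FAIL

Derivation:
step 1: unify b ~ List Bool  [subst: {-} | 2 pending]
  bind b := List Bool
step 2: unify List Int ~ ((c -> c) -> Bool)  [subst: {b:=List Bool} | 1 pending]
  clash: List Int vs ((c -> c) -> Bool)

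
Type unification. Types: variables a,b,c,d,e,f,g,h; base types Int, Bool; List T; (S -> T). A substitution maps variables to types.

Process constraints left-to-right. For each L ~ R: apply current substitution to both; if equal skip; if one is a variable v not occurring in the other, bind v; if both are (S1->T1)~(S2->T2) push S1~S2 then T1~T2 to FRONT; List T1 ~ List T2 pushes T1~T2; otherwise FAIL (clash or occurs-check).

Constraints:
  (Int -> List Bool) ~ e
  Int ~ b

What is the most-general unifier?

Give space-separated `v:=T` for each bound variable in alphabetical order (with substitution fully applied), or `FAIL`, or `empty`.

Answer: b:=Int e:=(Int -> List Bool)

Derivation:
step 1: unify (Int -> List Bool) ~ e  [subst: {-} | 1 pending]
  bind e := (Int -> List Bool)
step 2: unify Int ~ b  [subst: {e:=(Int -> List Bool)} | 0 pending]
  bind b := Int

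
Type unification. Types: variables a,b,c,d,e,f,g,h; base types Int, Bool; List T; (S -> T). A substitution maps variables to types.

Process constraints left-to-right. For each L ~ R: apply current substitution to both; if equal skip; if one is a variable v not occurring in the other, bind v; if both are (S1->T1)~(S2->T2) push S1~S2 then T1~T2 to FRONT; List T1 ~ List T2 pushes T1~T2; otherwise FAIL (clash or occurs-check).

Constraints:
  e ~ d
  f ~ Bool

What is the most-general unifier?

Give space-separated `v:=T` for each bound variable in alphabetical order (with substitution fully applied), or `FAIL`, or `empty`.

Answer: e:=d f:=Bool

Derivation:
step 1: unify e ~ d  [subst: {-} | 1 pending]
  bind e := d
step 2: unify f ~ Bool  [subst: {e:=d} | 0 pending]
  bind f := Bool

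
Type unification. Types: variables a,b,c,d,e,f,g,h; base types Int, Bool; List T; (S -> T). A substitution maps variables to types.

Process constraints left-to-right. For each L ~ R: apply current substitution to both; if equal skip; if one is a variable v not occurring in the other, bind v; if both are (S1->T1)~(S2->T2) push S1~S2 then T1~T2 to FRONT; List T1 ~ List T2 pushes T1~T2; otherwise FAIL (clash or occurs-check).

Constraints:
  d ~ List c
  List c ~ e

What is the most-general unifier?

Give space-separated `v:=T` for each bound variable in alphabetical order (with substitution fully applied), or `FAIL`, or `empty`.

step 1: unify d ~ List c  [subst: {-} | 1 pending]
  bind d := List c
step 2: unify List c ~ e  [subst: {d:=List c} | 0 pending]
  bind e := List c

Answer: d:=List c e:=List c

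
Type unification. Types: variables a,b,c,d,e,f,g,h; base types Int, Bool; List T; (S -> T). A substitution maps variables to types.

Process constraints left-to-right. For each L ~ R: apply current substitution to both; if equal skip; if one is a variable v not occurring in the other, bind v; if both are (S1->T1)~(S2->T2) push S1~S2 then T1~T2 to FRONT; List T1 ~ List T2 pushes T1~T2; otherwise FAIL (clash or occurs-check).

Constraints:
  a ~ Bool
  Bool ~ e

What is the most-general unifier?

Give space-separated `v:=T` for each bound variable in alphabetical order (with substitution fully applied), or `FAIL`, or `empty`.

Answer: a:=Bool e:=Bool

Derivation:
step 1: unify a ~ Bool  [subst: {-} | 1 pending]
  bind a := Bool
step 2: unify Bool ~ e  [subst: {a:=Bool} | 0 pending]
  bind e := Bool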